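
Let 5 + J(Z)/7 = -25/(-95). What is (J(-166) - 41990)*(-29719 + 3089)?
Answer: 21262457200/19 ≈ 1.1191e+9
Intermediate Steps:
J(Z) = -630/19 (J(Z) = -35 + 7*(-25/(-95)) = -35 + 7*(-25*(-1/95)) = -35 + 7*(5/19) = -35 + 35/19 = -630/19)
(J(-166) - 41990)*(-29719 + 3089) = (-630/19 - 41990)*(-29719 + 3089) = -798440/19*(-26630) = 21262457200/19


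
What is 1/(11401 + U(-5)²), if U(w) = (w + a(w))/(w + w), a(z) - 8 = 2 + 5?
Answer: 1/11402 ≈ 8.7704e-5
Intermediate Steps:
a(z) = 15 (a(z) = 8 + (2 + 5) = 8 + 7 = 15)
U(w) = (15 + w)/(2*w) (U(w) = (w + 15)/(w + w) = (15 + w)/((2*w)) = (15 + w)*(1/(2*w)) = (15 + w)/(2*w))
1/(11401 + U(-5)²) = 1/(11401 + ((½)*(15 - 5)/(-5))²) = 1/(11401 + ((½)*(-⅕)*10)²) = 1/(11401 + (-1)²) = 1/(11401 + 1) = 1/11402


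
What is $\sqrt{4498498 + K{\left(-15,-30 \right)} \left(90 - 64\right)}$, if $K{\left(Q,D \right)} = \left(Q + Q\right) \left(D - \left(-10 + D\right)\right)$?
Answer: $\sqrt{4490698} \approx 2119.1$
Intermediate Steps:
$K{\left(Q,D \right)} = 20 Q$ ($K{\left(Q,D \right)} = 2 Q 10 = 20 Q$)
$\sqrt{4498498 + K{\left(-15,-30 \right)} \left(90 - 64\right)} = \sqrt{4498498 + 20 \left(-15\right) \left(90 - 64\right)} = \sqrt{4498498 - 7800} = \sqrt{4490698}$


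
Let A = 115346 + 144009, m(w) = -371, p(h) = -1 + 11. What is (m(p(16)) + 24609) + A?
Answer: 283593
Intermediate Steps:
p(h) = 10
A = 259355
(m(p(16)) + 24609) + A = (-371 + 24609) + 259355 = 24238 + 259355 = 283593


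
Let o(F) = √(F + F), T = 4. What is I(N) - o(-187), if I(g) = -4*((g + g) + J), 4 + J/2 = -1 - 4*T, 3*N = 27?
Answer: 96 - I*√374 ≈ 96.0 - 19.339*I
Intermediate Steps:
N = 9 (N = (⅓)*27 = 9)
o(F) = √2*√F (o(F) = √(2*F) = √2*√F)
J = -42 (J = -8 + 2*(-1 - 4*4) = -8 + 2*(-1 - 16) = -8 + 2*(-17) = -8 - 34 = -42)
I(g) = 168 - 8*g (I(g) = -4*((g + g) - 42) = -4*(2*g - 42) = -4*(-42 + 2*g) = 168 - 8*g)
I(N) - o(-187) = (168 - 8*9) - √2*√(-187) = (168 - 72) - √2*I*√187 = 96 - I*√374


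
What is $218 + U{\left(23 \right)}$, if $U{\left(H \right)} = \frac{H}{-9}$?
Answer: $\frac{1939}{9} \approx 215.44$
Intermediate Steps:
$U{\left(H \right)} = - \frac{H}{9}$ ($U{\left(H \right)} = H \left(- \frac{1}{9}\right) = - \frac{H}{9}$)
$218 + U{\left(23 \right)} = 218 - \frac{23}{9} = \frac{1939}{9}$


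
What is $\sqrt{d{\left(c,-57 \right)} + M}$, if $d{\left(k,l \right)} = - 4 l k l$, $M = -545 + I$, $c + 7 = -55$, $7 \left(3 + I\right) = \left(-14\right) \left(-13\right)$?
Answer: $3 \sqrt{89470} \approx 897.35$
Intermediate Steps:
$I = 23$ ($I = -3 + \frac{\left(-14\right) \left(-13\right)}{7} = -3 + \frac{1}{7} \cdot 182 = -3 + 26 = 23$)
$c = -62$ ($c = -7 - 55 = -62$)
$M = -522$ ($M = -545 + 23 = -522$)
$d{\left(k,l \right)} = - 4 k l^{2}$ ($d{\left(k,l \right)} = - 4 k l l = - 4 k l^{2}$)
$\sqrt{d{\left(c,-57 \right)} + M} = \sqrt{\left(-4\right) \left(-62\right) \left(-57\right)^{2} - 522} = \sqrt{\left(-4\right) \left(-62\right) 3249 - 522} = \sqrt{805752 - 522} = \sqrt{805230} = 3 \sqrt{89470}$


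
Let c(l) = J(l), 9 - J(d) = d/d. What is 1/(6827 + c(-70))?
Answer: 1/6835 ≈ 0.00014631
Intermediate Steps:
J(d) = 8 (J(d) = 9 - d/d = 9 - 1*1 = 9 - 1 = 8)
c(l) = 8
1/(6827 + c(-70)) = 1/(6827 + 8) = 1/6835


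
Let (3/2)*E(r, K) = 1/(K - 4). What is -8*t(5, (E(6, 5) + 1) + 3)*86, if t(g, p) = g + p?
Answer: -19952/3 ≈ -6650.7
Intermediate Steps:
E(r, K) = 2/(3*(-4 + K)) (E(r, K) = 2/(3*(K - 4)) = 2/(3*(-4 + K)))
-8*t(5, (E(6, 5) + 1) + 3)*86 = -8*(5 + ((2/(3*(-4 + 5)) + 1) + 3))*86 = -8*(5 + (((⅔)/1 + 1) + 3))*86 = -8*(5 + (((⅔)*1 + 1) + 3))*86 = -8*(5 + ((⅔ + 1) + 3))*86 = -8*(5 + (5/3 + 3))*86 = -8*(5 + 14/3)*86 = -8*29/3*86 = -232/3*86 = -19952/3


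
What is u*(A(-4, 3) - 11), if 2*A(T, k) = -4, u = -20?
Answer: 260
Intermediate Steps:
A(T, k) = -2 (A(T, k) = (1/2)*(-4) = -2)
u*(A(-4, 3) - 11) = -20*(-2 - 11) = -20*(-13) = 260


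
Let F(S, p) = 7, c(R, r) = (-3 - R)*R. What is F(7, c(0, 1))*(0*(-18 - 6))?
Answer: 0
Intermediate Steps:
c(R, r) = R*(-3 - R)
F(7, c(0, 1))*(0*(-18 - 6)) = 7*(0*(-18 - 6)) = 7*(0*(-24)) = 7*0 = 0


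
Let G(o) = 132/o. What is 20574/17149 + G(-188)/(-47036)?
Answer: 4134849375/3446468828 ≈ 1.1997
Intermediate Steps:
20574/17149 + G(-188)/(-47036) = 20574/17149 + (132/(-188))/(-47036) = 20574*(1/17149) + (132*(-1/188))*(-1/47036) = 20574/17149 - 33/47*(-1/47036) = 20574/17149 + 3/200972 = 4134849375/3446468828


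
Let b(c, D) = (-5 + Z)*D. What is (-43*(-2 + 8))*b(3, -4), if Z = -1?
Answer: -6192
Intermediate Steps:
b(c, D) = -6*D (b(c, D) = (-5 - 1)*D = -6*D)
(-43*(-2 + 8))*b(3, -4) = (-43*(-2 + 8))*(-6*(-4)) = -43*6*24 = -258*24 = -6192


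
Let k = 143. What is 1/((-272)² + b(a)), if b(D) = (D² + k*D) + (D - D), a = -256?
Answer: 1/102912 ≈ 9.7170e-6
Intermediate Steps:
b(D) = D² + 143*D (b(D) = (D² + 143*D) + (D - D) = (D² + 143*D) + 0 = D² + 143*D)
1/((-272)² + b(a)) = 1/((-272)² - 256*(143 - 256)) = 1/(73984 - 256*(-113)) = 1/(73984 + 28928) = 1/102912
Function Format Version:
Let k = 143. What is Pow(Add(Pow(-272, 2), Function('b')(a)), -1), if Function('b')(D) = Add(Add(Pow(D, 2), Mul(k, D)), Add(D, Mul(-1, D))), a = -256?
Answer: Rational(1, 102912) ≈ 9.7170e-6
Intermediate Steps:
Function('b')(D) = Add(Pow(D, 2), Mul(143, D)) (Function('b')(D) = Add(Add(Pow(D, 2), Mul(143, D)), Add(D, Mul(-1, D))) = Add(Add(Pow(D, 2), Mul(143, D)), 0) = Add(Pow(D, 2), Mul(143, D)))
Pow(Add(Pow(-272, 2), Function('b')(a)), -1) = Pow(Add(Pow(-272, 2), Mul(-256, Add(143, -256))), -1) = Pow(Add(73984, Mul(-256, -113)), -1) = Pow(Add(73984, 28928), -1) = Pow(102912, -1) = Rational(1, 102912)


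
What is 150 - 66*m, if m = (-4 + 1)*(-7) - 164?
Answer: 9588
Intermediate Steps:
m = -143 (m = -3*(-7) - 164 = 21 - 164 = -143)
150 - 66*m = 150 - 66*(-143) = 150 + 9438 = 9588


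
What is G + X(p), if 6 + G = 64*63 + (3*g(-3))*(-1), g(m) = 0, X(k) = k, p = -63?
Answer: 3963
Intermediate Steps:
G = 4026 (G = -6 + (64*63 + (3*0)*(-1)) = -6 + (4032 + 0*(-1)) = -6 + (4032 + 0) = -6 + 4032 = 4026)
G + X(p) = 4026 - 63 = 3963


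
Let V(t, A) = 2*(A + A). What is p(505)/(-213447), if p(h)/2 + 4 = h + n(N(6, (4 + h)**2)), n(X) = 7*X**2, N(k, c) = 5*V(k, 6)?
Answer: -67534/71149 ≈ -0.94919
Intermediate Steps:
V(t, A) = 4*A (V(t, A) = 2*(2*A) = 4*A)
N(k, c) = 120 (N(k, c) = 5*(4*6) = 5*24 = 120)
p(h) = 201592 + 2*h (p(h) = -8 + 2*(h + 7*120**2) = -8 + 2*(h + 7*14400) = -8 + 2*(h + 100800) = -8 + 2*(100800 + h) = -8 + (201600 + 2*h) = 201592 + 2*h)
p(505)/(-213447) = (201592 + 2*505)/(-213447) = (201592 + 1010)*(-1/213447) = 202602*(-1/213447) = -67534/71149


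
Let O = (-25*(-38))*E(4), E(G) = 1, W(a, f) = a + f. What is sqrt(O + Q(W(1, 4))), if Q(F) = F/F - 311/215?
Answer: sqrt(43893110)/215 ≈ 30.815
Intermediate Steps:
Q(F) = -96/215 (Q(F) = 1 - 311*1/215 = 1 - 311/215 = -96/215)
O = 950 (O = -25*(-38)*1 = 950*1 = 950)
sqrt(O + Q(W(1, 4))) = sqrt(950 - 96/215) = sqrt(204154/215) = sqrt(43893110)/215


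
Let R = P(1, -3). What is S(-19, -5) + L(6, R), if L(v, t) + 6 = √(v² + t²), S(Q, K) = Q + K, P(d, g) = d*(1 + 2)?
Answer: -30 + 3*√5 ≈ -23.292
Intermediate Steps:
P(d, g) = 3*d (P(d, g) = d*3 = 3*d)
S(Q, K) = K + Q
R = 3 (R = 3*1 = 3)
L(v, t) = -6 + √(t² + v²) (L(v, t) = -6 + √(v² + t²) = -6 + √(t² + v²))
S(-19, -5) + L(6, R) = (-5 - 19) + (-6 + √(3² + 6²)) = -24 + (-6 + √(9 + 36)) = -24 + (-6 + √45) = -24 + (-6 + 3*√5) = -30 + 3*√5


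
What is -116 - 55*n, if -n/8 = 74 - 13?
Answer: 26724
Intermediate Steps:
n = -488 (n = -8*(74 - 13) = -8*61 = -488)
-116 - 55*n = -116 - 55*(-488) = -116 + 26840 = 26724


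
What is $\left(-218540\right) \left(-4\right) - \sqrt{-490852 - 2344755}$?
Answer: $874160 - i \sqrt{2835607} \approx 8.7416 \cdot 10^{5} - 1683.9 i$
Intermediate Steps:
$\left(-218540\right) \left(-4\right) - \sqrt{-490852 - 2344755} = 874160 - \sqrt{-2835607} = 874160 - i \sqrt{2835607}$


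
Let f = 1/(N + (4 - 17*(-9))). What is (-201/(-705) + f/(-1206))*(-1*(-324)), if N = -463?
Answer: 24725647/267665 ≈ 92.375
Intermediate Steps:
f = -1/306 (f = 1/(-463 + (4 - 17*(-9))) = 1/(-463 + (4 + 153)) = 1/(-463 + 157) = 1/(-306) = -1/306 ≈ -0.0032680)
(-201/(-705) + f/(-1206))*(-1*(-324)) = (-201/(-705) - 1/306/(-1206))*(-1*(-324)) = (-201*(-1/705) - 1/306*(-1/1206))*324 = (67/235 + 1/369036)*324 = (24725647/86723460)*324 = 24725647/267665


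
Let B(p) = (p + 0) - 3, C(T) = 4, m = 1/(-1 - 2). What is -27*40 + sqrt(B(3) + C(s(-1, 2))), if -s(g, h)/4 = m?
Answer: -1078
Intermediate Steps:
m = -1/3 (m = 1/(-3) = -1/3 ≈ -0.33333)
s(g, h) = 4/3 (s(g, h) = -4*(-1/3) = 4/3)
B(p) = -3 + p (B(p) = p - 3 = -3 + p)
-27*40 + sqrt(B(3) + C(s(-1, 2))) = -27*40 + sqrt((-3 + 3) + 4) = -1080 + sqrt(0 + 4) = -1080 + sqrt(4) = -1080 + 2 = -1078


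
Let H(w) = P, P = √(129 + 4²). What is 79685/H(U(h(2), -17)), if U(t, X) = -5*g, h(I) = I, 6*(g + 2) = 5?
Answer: 15937*√145/29 ≈ 6617.5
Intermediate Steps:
g = -7/6 (g = -2 + (⅙)*5 = -2 + ⅚ = -7/6 ≈ -1.1667)
U(t, X) = 35/6 (U(t, X) = -5*(-7/6) = 35/6)
P = √145 (P = √(129 + 16) = √145 ≈ 12.042)
H(w) = √145
79685/H(U(h(2), -17)) = 79685/(√145) = 79685*(√145/145) = 15937*√145/29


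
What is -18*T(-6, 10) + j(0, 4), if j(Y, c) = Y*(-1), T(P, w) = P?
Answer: 108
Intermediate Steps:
j(Y, c) = -Y
-18*T(-6, 10) + j(0, 4) = -18*(-6) - 1*0 = 108 + 0 = 108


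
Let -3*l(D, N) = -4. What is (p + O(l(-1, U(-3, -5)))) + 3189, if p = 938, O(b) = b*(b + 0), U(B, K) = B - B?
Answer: 37159/9 ≈ 4128.8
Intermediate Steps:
U(B, K) = 0
l(D, N) = 4/3 (l(D, N) = -⅓*(-4) = 4/3)
O(b) = b² (O(b) = b*b = b²)
(p + O(l(-1, U(-3, -5)))) + 3189 = (938 + (4/3)²) + 3189 = (938 + 16/9) + 3189 = 8458/9 + 3189 = 37159/9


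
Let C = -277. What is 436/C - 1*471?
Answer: -130903/277 ≈ -472.57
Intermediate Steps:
436/C - 1*471 = 436/(-277) - 1*471 = 436*(-1/277) - 471 = -436/277 - 471 = -130903/277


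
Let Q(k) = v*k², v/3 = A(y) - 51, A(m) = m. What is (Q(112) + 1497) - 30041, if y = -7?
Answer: -2211200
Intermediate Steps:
v = -174 (v = 3*(-7 - 51) = 3*(-58) = -174)
Q(k) = -174*k²
(Q(112) + 1497) - 30041 = (-174*112² + 1497) - 30041 = (-174*12544 + 1497) - 30041 = (-2182656 + 1497) - 30041 = -2181159 - 30041 = -2211200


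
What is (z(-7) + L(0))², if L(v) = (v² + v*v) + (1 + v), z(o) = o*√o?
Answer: (1 - 7*I*√7)² ≈ -342.0 - 37.041*I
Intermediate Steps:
z(o) = o^(3/2)
L(v) = 1 + v + 2*v² (L(v) = (v² + v²) + (1 + v) = 2*v² + (1 + v) = 1 + v + 2*v²)
(z(-7) + L(0))² = ((-7)^(3/2) + (1 + 0 + 2*0²))² = (-7*I*√7 + (1 + 0 + 2*0))² = (-7*I*√7 + (1 + 0 + 0))² = (-7*I*√7 + 1)² = (1 - 7*I*√7)²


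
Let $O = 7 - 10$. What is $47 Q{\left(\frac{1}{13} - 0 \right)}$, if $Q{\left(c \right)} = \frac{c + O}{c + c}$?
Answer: $-893$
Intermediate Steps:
$O = -3$
$Q{\left(c \right)} = \frac{-3 + c}{2 c}$ ($Q{\left(c \right)} = \frac{c - 3}{c + c} = \frac{-3 + c}{2 c}$)
$47 Q{\left(\frac{1}{13} - 0 \right)} = 47 \frac{-3 + \left(\frac{1}{13} - 0\right)}{2 \left(\frac{1}{13} - 0\right)} = 47 \frac{-3 + \left(\frac{1}{13} + 0\right)}{2 \left(\frac{1}{13} + 0\right)} = 47 \frac{\frac{1}{\frac{1}{13}} \left(-3 + \frac{1}{13}\right)}{2} = 47 \cdot \frac{1}{2} \cdot 13 \left(- \frac{38}{13}\right) = 47 \left(-19\right) = -893$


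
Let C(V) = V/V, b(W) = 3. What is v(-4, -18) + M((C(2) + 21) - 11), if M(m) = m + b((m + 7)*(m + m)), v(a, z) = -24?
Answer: -10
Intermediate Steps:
C(V) = 1
M(m) = 3 + m (M(m) = m + 3 = 3 + m)
v(-4, -18) + M((C(2) + 21) - 11) = -24 + (3 + ((1 + 21) - 11)) = -24 + (3 + (22 - 11)) = -24 + (3 + 11) = -24 + 14 = -10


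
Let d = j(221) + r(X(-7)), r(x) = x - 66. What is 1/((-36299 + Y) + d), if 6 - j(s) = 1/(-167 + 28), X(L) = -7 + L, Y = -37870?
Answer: -139/10319776 ≈ -1.3469e-5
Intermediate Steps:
j(s) = 835/139 (j(s) = 6 - 1/(-167 + 28) = 6 - 1/(-139) = 6 - 1*(-1/139) = 6 + 1/139 = 835/139)
r(x) = -66 + x
d = -10285/139 (d = 835/139 + (-66 + (-7 - 7)) = 835/139 + (-66 - 14) = 835/139 - 80 = -10285/139 ≈ -73.993)
1/((-36299 + Y) + d) = 1/((-36299 - 37870) - 10285/139) = 1/(-74169 - 10285/139) = 1/(-10319776/139) = -139/10319776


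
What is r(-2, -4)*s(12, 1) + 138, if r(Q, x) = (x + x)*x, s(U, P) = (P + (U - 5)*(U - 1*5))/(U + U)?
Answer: 614/3 ≈ 204.67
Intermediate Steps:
s(U, P) = (P + (-5 + U)²)/(2*U) (s(U, P) = (P + (-5 + U)*(U - 5))/((2*U)) = (P + (-5 + U)*(-5 + U))*(1/(2*U)) = (P + (-5 + U)²)*(1/(2*U)) = (P + (-5 + U)²)/(2*U))
r(Q, x) = 2*x² (r(Q, x) = (2*x)*x = 2*x²)
r(-2, -4)*s(12, 1) + 138 = (2*(-4)²)*((½)*(1 + (-5 + 12)²)/12) + 138 = (2*16)*((½)*(1/12)*(1 + 7²)) + 138 = 32*((½)*(1/12)*(1 + 49)) + 138 = 32*((½)*(1/12)*50) + 138 = 32*(25/12) + 138 = 200/3 + 138 = 614/3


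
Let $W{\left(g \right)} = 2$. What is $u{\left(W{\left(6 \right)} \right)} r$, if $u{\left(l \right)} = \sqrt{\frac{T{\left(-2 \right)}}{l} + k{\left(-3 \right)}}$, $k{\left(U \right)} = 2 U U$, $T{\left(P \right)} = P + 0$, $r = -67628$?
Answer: $- 67628 \sqrt{17} \approx -2.7884 \cdot 10^{5}$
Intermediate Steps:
$T{\left(P \right)} = P$
$k{\left(U \right)} = 2 U^{2}$
$u{\left(l \right)} = \sqrt{18 - \frac{2}{l}}$ ($u{\left(l \right)} = \sqrt{- \frac{2}{l} + 2 \left(-3\right)^{2}} = \sqrt{- \frac{2}{l} + 2 \cdot 9} = \sqrt{- \frac{2}{l} + 18} = \sqrt{18 - \frac{2}{l}}$)
$u{\left(W{\left(6 \right)} \right)} r = \sqrt{18 - \frac{2}{2}} \left(-67628\right) = \sqrt{18 - 1} \left(-67628\right) = \sqrt{17} \left(-67628\right) = - 67628 \sqrt{17}$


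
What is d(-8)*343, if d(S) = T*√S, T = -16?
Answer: -10976*I*√2 ≈ -15522.0*I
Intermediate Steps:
d(S) = -16*√S
d(-8)*343 = -32*I*√2*343 = -10976*I*√2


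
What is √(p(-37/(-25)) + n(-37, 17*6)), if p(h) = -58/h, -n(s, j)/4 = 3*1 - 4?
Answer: I*√48174/37 ≈ 5.932*I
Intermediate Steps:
n(s, j) = 4 (n(s, j) = -4*(3*1 - 4) = -4*(3 - 4) = -4*(-1) = 4)
√(p(-37/(-25)) + n(-37, 17*6)) = √(-58/((-37/(-25))) + 4) = √(-58/((-37*(-1/25))) + 4) = √(-58/37/25 + 4) = √(-58*25/37 + 4) = √(-1450/37 + 4) = √(-1302/37) = I*√48174/37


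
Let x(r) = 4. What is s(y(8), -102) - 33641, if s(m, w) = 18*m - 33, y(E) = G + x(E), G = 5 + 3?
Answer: -33458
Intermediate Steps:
G = 8
y(E) = 12 (y(E) = 8 + 4 = 12)
s(m, w) = -33 + 18*m
s(y(8), -102) - 33641 = (-33 + 18*12) - 33641 = (-33 + 216) - 33641 = 183 - 33641 = -33458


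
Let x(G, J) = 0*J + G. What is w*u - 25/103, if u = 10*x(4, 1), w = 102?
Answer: 420215/103 ≈ 4079.8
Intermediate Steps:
x(G, J) = G (x(G, J) = 0 + G = G)
u = 40 (u = 10*4 = 40)
w*u - 25/103 = 102*40 - 25/103 = 4080 - 25*1/103 = 4080 - 25/103 = 420215/103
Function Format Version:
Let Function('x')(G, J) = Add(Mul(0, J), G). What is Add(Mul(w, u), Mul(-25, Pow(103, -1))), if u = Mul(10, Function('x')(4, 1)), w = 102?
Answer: Rational(420215, 103) ≈ 4079.8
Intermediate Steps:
Function('x')(G, J) = G (Function('x')(G, J) = Add(0, G) = G)
u = 40 (u = Mul(10, 4) = 40)
Add(Mul(w, u), Mul(-25, Pow(103, -1))) = Add(Mul(102, 40), Mul(-25, Pow(103, -1))) = Add(4080, Mul(-25, Rational(1, 103))) = Add(4080, Rational(-25, 103)) = Rational(420215, 103)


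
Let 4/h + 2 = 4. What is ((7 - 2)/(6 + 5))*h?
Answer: 10/11 ≈ 0.90909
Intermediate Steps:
h = 2 (h = 4/(-2 + 4) = 4/2 = 4*(½) = 2)
((7 - 2)/(6 + 5))*h = ((7 - 2)/(6 + 5))*2 = (5/11)*2 = 10/11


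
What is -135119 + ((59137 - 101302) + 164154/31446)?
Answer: -929118085/5241 ≈ -1.7728e+5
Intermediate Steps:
-135119 + ((59137 - 101302) + 164154/31446) = -135119 + (-42165 + 164154*(1/31446)) = -135119 + (-42165 + 27359/5241) = -135119 - 220959406/5241 = -929118085/5241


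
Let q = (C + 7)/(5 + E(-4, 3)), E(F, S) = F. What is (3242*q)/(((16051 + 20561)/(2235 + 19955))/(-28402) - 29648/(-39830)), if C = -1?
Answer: 249129250393980/9532606393 ≈ 26134.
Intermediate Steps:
q = 6 (q = (-1 + 7)/(5 - 4) = 6/1 = 6*1 = 6)
(3242*q)/(((16051 + 20561)/(2235 + 19955))/(-28402) - 29648/(-39830)) = (3242*6)/(((16051 + 20561)/(2235 + 19955))/(-28402) - 29648/(-39830)) = 19452/((36612/22190)*(-1/28402) - 29648*(-1/39830)) = 19452/((36612*(1/22190))*(-1/28402) + 14824/19915) = 19452/((18306/11095)*(-1/28402) + 14824/19915) = 19452/(-9153/157560095 + 14824/19915) = 19452/(9532606393/12807384865) = 19452*(12807384865/9532606393) = 249129250393980/9532606393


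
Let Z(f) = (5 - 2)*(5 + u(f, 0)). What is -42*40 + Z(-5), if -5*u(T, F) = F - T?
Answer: -1668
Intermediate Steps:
u(T, F) = -F/5 + T/5 (u(T, F) = -(F - T)/5 = -F/5 + T/5)
Z(f) = 15 + 3*f/5 (Z(f) = (5 - 2)*(5 + (-⅕*0 + f/5)) = 3*(5 + (0 + f/5)) = 3*(5 + f/5) = 15 + 3*f/5)
-42*40 + Z(-5) = -42*40 + (15 + (⅗)*(-5)) = -1680 + (15 - 3) = -1680 + 12 = -1668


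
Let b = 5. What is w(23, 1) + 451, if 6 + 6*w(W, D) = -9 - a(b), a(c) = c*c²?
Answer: 1283/3 ≈ 427.67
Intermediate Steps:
a(c) = c³
w(W, D) = -70/3 (w(W, D) = -1 + (-9 - 1*5³)/6 = -1 + (-9 - 1*125)/6 = -1 + (-9 - 125)/6 = -1 + (⅙)*(-134) = -1 - 67/3 = -70/3)
w(23, 1) + 451 = -70/3 + 451 = 1283/3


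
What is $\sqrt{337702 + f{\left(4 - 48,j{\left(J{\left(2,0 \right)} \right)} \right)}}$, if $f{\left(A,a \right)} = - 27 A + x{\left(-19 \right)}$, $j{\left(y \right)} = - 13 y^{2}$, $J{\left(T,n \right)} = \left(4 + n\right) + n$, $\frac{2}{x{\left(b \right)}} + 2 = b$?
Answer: $\frac{4 \sqrt{9340653}}{21} \approx 582.14$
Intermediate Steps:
$x{\left(b \right)} = \frac{2}{-2 + b}$
$J{\left(T,n \right)} = 4 + 2 n$
$f{\left(A,a \right)} = - \frac{2}{21} - 27 A$ ($f{\left(A,a \right)} = - 27 A + \frac{2}{-2 - 19} = - 27 A + \frac{2}{-21} = - 27 A + 2 \left(- \frac{1}{21}\right) = - 27 A - \frac{2}{21} = - \frac{2}{21} - 27 A$)
$\sqrt{337702 + f{\left(4 - 48,j{\left(J{\left(2,0 \right)} \right)} \right)}} = \sqrt{337702 - \left(\frac{2}{21} + 27 \left(4 - 48\right)\right)} = \sqrt{337702 - - \frac{24946}{21}} = \sqrt{337702 + \left(- \frac{2}{21} + 1188\right)} = \sqrt{337702 + \frac{24946}{21}} = \sqrt{\frac{7116688}{21}} = \frac{4 \sqrt{9340653}}{21}$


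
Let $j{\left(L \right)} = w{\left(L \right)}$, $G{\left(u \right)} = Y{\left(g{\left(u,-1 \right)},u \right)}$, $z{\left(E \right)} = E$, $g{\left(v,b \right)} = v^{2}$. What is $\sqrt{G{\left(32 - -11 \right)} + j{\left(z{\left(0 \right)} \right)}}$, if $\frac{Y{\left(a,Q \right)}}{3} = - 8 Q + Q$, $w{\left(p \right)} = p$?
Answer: $i \sqrt{903} \approx 30.05 i$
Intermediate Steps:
$Y{\left(a,Q \right)} = - 21 Q$ ($Y{\left(a,Q \right)} = 3 \left(- 8 Q + Q\right) = 3 \left(- 7 Q\right) = - 21 Q$)
$G{\left(u \right)} = - 21 u$
$j{\left(L \right)} = L$
$\sqrt{G{\left(32 - -11 \right)} + j{\left(z{\left(0 \right)} \right)}} = \sqrt{- 21 \left(32 - -11\right) + 0} = \sqrt{- 21 \left(32 + 11\right) + 0} = \sqrt{\left(-21\right) 43 + 0} = \sqrt{-903 + 0} = \sqrt{-903} = i \sqrt{903}$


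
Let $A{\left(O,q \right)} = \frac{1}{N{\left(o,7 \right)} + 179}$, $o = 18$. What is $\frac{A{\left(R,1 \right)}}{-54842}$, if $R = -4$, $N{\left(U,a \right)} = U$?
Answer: $- \frac{1}{10803874} \approx -9.2559 \cdot 10^{-8}$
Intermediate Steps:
$A{\left(O,q \right)} = \frac{1}{197}$ ($A{\left(O,q \right)} = \frac{1}{18 + 179} = \frac{1}{197}$)
$\frac{A{\left(R,1 \right)}}{-54842} = \frac{1}{197 \left(-54842\right)} = \frac{1}{197} \left(- \frac{1}{54842}\right) = - \frac{1}{10803874}$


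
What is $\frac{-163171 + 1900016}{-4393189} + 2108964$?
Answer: $\frac{9265075709351}{4393189} \approx 2.109 \cdot 10^{6}$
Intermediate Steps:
$\frac{-163171 + 1900016}{-4393189} + 2108964 = 1736845 \left(- \frac{1}{4393189}\right) + 2108964 = - \frac{1736845}{4393189} + 2108964 = \frac{9265075709351}{4393189}$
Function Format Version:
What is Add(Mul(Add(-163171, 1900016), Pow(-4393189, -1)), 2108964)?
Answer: Rational(9265075709351, 4393189) ≈ 2.1090e+6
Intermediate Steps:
Add(Mul(Add(-163171, 1900016), Pow(-4393189, -1)), 2108964) = Add(Mul(1736845, Rational(-1, 4393189)), 2108964) = Add(Rational(-1736845, 4393189), 2108964) = Rational(9265075709351, 4393189)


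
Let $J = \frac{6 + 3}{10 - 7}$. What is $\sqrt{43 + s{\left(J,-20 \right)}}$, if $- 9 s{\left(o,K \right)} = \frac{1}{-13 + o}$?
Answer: $\frac{7 \sqrt{790}}{30} \approx 6.5583$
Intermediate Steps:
$J = 3$ ($J = \frac{9}{3} = 9 \cdot \frac{1}{3} = 3$)
$s{\left(o,K \right)} = - \frac{1}{9 \left(-13 + o\right)}$
$\sqrt{43 + s{\left(J,-20 \right)}} = \sqrt{43 - \frac{1}{-117 + 9 \cdot 3}} = \sqrt{43 - \frac{1}{-117 + 27}} = \sqrt{43 - \frac{1}{-90}} = \sqrt{43 - - \frac{1}{90}} = \sqrt{43 + \frac{1}{90}} = \sqrt{\frac{3871}{90}} = \frac{7 \sqrt{790}}{30}$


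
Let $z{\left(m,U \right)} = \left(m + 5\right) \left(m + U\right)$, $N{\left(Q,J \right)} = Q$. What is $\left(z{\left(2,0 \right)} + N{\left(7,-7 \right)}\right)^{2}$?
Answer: $441$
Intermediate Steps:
$z{\left(m,U \right)} = \left(5 + m\right) \left(U + m\right)$
$\left(z{\left(2,0 \right)} + N{\left(7,-7 \right)}\right)^{2} = \left(\left(2^{2} + 5 \cdot 0 + 5 \cdot 2 + 0 \cdot 2\right) + 7\right)^{2} = \left(\left(4 + 0 + 10 + 0\right) + 7\right)^{2} = \left(14 + 7\right)^{2} = 21^{2} = 441$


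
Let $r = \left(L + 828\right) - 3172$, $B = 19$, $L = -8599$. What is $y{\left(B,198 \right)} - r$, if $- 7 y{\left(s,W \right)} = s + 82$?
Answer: $\frac{76500}{7} \approx 10929.0$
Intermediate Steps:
$r = -10943$ ($r = \left(-8599 + 828\right) - 3172 = -7771 - 3172 = -10943$)
$y{\left(s,W \right)} = - \frac{82}{7} - \frac{s}{7}$ ($y{\left(s,W \right)} = - \frac{s + 82}{7} = - \frac{82 + s}{7} = - \frac{82}{7} - \frac{s}{7}$)
$y{\left(B,198 \right)} - r = \left(- \frac{82}{7} - \frac{19}{7}\right) - -10943 = \left(- \frac{82}{7} - \frac{19}{7}\right) + 10943 = - \frac{101}{7} + 10943 = \frac{76500}{7}$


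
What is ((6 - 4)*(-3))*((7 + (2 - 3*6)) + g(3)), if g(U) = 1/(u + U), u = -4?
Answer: 60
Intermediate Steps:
g(U) = 1/(-4 + U)
((6 - 4)*(-3))*((7 + (2 - 3*6)) + g(3)) = ((6 - 4)*(-3))*((7 + (2 - 3*6)) + 1/(-4 + 3)) = (2*(-3))*((7 + (2 - 18)) + 1/(-1)) = -6*((7 - 16) - 1) = -6*(-9 - 1) = -6*(-10) = 60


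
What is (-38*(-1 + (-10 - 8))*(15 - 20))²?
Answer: 13032100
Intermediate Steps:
(-38*(-1 + (-10 - 8))*(15 - 20))² = (-38*(-1 - 18)*(-5))² = (-(-722)*(-5))² = (-38*95)² = (-3610)² = 13032100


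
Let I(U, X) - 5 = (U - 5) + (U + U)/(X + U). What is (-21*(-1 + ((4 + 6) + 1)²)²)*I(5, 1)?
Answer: -2016000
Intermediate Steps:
I(U, X) = U + 2*U/(U + X) (I(U, X) = 5 + ((U - 5) + (U + U)/(X + U)) = 5 + ((-5 + U) + (2*U)/(U + X)) = 5 + ((-5 + U) + 2*U/(U + X)) = 5 + (-5 + U + 2*U/(U + X)) = U + 2*U/(U + X))
(-21*(-1 + ((4 + 6) + 1)²)²)*I(5, 1) = (-21*(-1 + ((4 + 6) + 1)²)²)*(5*(2 + 5 + 1)/(5 + 1)) = (-21*(-1 + (10 + 1)²)²)*(5*8/6) = (-21*(-1 + 11²)²)*(5*(⅙)*8) = -21*(-1 + 121)²*(20/3) = -21*120²*(20/3) = -21*14400*(20/3) = -302400*20/3 = -2016000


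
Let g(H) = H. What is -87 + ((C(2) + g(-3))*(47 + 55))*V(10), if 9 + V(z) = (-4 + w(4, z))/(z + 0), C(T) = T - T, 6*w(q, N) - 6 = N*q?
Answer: 12774/5 ≈ 2554.8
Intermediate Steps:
w(q, N) = 1 + N*q/6 (w(q, N) = 1 + (N*q)/6 = 1 + N*q/6)
C(T) = 0
V(z) = -9 + (-3 + 2*z/3)/z (V(z) = -9 + (-4 + (1 + (⅙)*z*4))/(z + 0) = -9 + (-4 + (1 + 2*z/3))/z = -9 + (-3 + 2*z/3)/z)
-87 + ((C(2) + g(-3))*(47 + 55))*V(10) = -87 + ((0 - 3)*(47 + 55))*(-25/3 - 3/10) = -87 + (-3*102)*(-25/3 - 3*⅒) = -87 - 306*(-25/3 - 3/10) = -87 - 306*(-259/30) = -87 + 13209/5 = 12774/5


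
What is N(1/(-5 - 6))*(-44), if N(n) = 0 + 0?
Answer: 0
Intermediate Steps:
N(n) = 0
N(1/(-5 - 6))*(-44) = 0*(-44) = 0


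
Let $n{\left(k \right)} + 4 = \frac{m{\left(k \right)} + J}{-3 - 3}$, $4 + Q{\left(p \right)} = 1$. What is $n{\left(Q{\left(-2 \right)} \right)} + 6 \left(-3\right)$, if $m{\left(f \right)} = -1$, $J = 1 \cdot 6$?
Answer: $- \frac{137}{6} \approx -22.833$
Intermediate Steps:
$J = 6$
$Q{\left(p \right)} = -3$ ($Q{\left(p \right)} = -4 + 1 = -3$)
$n{\left(k \right)} = - \frac{29}{6}$ ($n{\left(k \right)} = -4 + \frac{-1 + 6}{-3 - 3} = -4 + \frac{5}{-6} = -4 + 5 \left(- \frac{1}{6}\right) = -4 - \frac{5}{6} = - \frac{29}{6}$)
$n{\left(Q{\left(-2 \right)} \right)} + 6 \left(-3\right) = - \frac{29}{6} + 6 \left(-3\right) = - \frac{29}{6} - 18 = - \frac{137}{6}$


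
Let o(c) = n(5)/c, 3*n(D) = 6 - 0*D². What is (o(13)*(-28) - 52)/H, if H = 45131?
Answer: -732/586703 ≈ -0.0012477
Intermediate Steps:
n(D) = 2 (n(D) = (6 - 0*D²)/3 = (6 - 1*0)/3 = (6 + 0)/3 = (⅓)*6 = 2)
o(c) = 2/c
(o(13)*(-28) - 52)/H = ((2/13)*(-28) - 52)/45131 = ((2*(1/13))*(-28) - 52)*(1/45131) = ((2/13)*(-28) - 52)*(1/45131) = (-56/13 - 52)*(1/45131) = -732/13*1/45131 = -732/586703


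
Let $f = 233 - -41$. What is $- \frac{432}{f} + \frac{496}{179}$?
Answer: $\frac{29288}{24523} \approx 1.1943$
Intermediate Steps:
$f = 274$ ($f = 233 + 41 = 274$)
$- \frac{432}{f} + \frac{496}{179} = - \frac{432}{274} + \frac{496}{179} = \left(-432\right) \frac{1}{274} + 496 \cdot \frac{1}{179} = - \frac{216}{137} + \frac{496}{179} = \frac{29288}{24523}$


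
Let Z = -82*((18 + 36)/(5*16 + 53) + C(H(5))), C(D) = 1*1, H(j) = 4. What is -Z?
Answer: 15334/133 ≈ 115.29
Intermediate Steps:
C(D) = 1
Z = -15334/133 (Z = -82*((18 + 36)/(5*16 + 53) + 1) = -82*(54/(80 + 53) + 1) = -82*(54/133 + 1) = -82*187/133 = -15334/133 ≈ -115.29)
-Z = -1*(-15334/133) = 15334/133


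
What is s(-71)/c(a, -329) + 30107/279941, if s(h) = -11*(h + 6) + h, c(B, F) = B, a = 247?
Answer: 187718433/69145427 ≈ 2.7148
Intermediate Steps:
s(h) = -66 - 10*h (s(h) = -11*(6 + h) + h = (-66 - 11*h) + h = -66 - 10*h)
s(-71)/c(a, -329) + 30107/279941 = (-66 - 10*(-71))/247 + 30107/279941 = (-66 + 710)*(1/247) + 30107*(1/279941) = 644*(1/247) + 30107/279941 = 644/247 + 30107/279941 = 187718433/69145427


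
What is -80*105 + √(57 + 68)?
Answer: -8400 + 5*√5 ≈ -8388.8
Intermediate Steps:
-80*105 + √(57 + 68) = -8400 + √125 = -8400 + 5*√5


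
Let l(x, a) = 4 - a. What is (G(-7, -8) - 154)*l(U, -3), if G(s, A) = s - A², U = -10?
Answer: -1575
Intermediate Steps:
(G(-7, -8) - 154)*l(U, -3) = ((-7 - 1*(-8)²) - 154)*(4 - 1*(-3)) = ((-7 - 1*64) - 154)*(4 + 3) = ((-7 - 64) - 154)*7 = (-71 - 154)*7 = -225*7 = -1575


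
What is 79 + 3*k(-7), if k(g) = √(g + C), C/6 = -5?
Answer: 79 + 3*I*√37 ≈ 79.0 + 18.248*I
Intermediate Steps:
C = -30 (C = 6*(-5) = -30)
k(g) = √(-30 + g) (k(g) = √(g - 30) = √(-30 + g))
79 + 3*k(-7) = 79 + 3*√(-30 - 7) = 79 + 3*√(-37) = 79 + 3*(I*√37) = 79 + 3*I*√37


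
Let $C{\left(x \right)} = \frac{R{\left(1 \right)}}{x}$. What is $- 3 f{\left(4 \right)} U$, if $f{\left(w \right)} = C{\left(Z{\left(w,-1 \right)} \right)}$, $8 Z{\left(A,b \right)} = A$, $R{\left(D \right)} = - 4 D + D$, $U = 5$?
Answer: $90$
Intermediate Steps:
$R{\left(D \right)} = - 3 D$
$Z{\left(A,b \right)} = \frac{A}{8}$
$C{\left(x \right)} = - \frac{3}{x}$ ($C{\left(x \right)} = \frac{\left(-3\right) 1}{x} = - \frac{3}{x}$)
$f{\left(w \right)} = - \frac{24}{w}$ ($f{\left(w \right)} = - \frac{3}{\frac{1}{8} w} = - 3 \frac{8}{w} = - \frac{24}{w}$)
$- 3 f{\left(4 \right)} U = - 3 \left(- \frac{24}{4}\right) 5 = - 3 \left(\left(-24\right) \frac{1}{4}\right) 5 = \left(-3\right) \left(-6\right) 5 = 18 \cdot 5 = 90$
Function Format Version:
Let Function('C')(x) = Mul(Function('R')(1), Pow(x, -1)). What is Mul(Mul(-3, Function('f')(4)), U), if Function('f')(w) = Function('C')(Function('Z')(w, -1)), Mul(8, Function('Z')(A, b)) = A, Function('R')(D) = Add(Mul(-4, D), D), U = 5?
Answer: 90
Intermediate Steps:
Function('R')(D) = Mul(-3, D)
Function('Z')(A, b) = Mul(Rational(1, 8), A)
Function('C')(x) = Mul(-3, Pow(x, -1)) (Function('C')(x) = Mul(Mul(-3, 1), Pow(x, -1)) = Mul(-3, Pow(x, -1)))
Function('f')(w) = Mul(-24, Pow(w, -1)) (Function('f')(w) = Mul(-3, Pow(Mul(Rational(1, 8), w), -1)) = Mul(-3, Mul(8, Pow(w, -1))) = Mul(-24, Pow(w, -1)))
Mul(Mul(-3, Function('f')(4)), U) = Mul(Mul(-3, Mul(-24, Pow(4, -1))), 5) = Mul(Mul(-3, Mul(-24, Rational(1, 4))), 5) = Mul(Mul(-3, -6), 5) = Mul(18, 5) = 90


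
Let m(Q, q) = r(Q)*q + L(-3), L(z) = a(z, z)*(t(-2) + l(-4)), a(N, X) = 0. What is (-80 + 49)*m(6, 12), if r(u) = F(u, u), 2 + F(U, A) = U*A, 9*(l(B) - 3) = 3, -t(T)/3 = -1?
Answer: -12648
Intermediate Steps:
t(T) = 3 (t(T) = -3*(-1) = 3)
l(B) = 10/3 (l(B) = 3 + (⅑)*3 = 3 + ⅓ = 10/3)
F(U, A) = -2 + A*U (F(U, A) = -2 + U*A = -2 + A*U)
r(u) = -2 + u² (r(u) = -2 + u*u = -2 + u²)
L(z) = 0 (L(z) = 0*(3 + 10/3) = 0*(19/3) = 0)
m(Q, q) = q*(-2 + Q²) (m(Q, q) = (-2 + Q²)*q + 0 = q*(-2 + Q²) + 0 = q*(-2 + Q²))
(-80 + 49)*m(6, 12) = (-80 + 49)*(12*(-2 + 6²)) = -372*(-2 + 36) = -372*34 = -31*408 = -12648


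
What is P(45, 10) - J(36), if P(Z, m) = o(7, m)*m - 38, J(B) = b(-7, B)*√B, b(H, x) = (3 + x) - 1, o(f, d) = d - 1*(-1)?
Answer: -156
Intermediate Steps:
o(f, d) = 1 + d (o(f, d) = d + 1 = 1 + d)
b(H, x) = 2 + x
J(B) = √B*(2 + B) (J(B) = (2 + B)*√B = √B*(2 + B))
P(Z, m) = -38 + m*(1 + m) (P(Z, m) = (1 + m)*m - 38 = m*(1 + m) - 38 = -38 + m*(1 + m))
P(45, 10) - J(36) = (-38 + 10*(1 + 10)) - √36*(2 + 36) = (-38 + 10*11) - 6*38 = (-38 + 110) - 1*228 = 72 - 228 = -156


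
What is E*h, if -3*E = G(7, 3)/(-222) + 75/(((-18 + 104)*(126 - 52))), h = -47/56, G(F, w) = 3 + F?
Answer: -29845/3207456 ≈ -0.0093049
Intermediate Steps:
h = -47/56 (h = -47*1/56 = -47/56 ≈ -0.83929)
E = 635/57276 (E = -((3 + 7)/(-222) + 75/(((-18 + 104)*(126 - 52))))/3 = -(10*(-1/222) + 75/((86*74)))/3 = -(-5/111 + 75/6364)/3 = -⅓*(-635/19092) = 635/57276 ≈ 0.011087)
E*h = (635/57276)*(-47/56) = -29845/3207456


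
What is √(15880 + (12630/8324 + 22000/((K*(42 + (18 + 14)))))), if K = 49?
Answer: 5*√738450769099830/1077958 ≈ 126.05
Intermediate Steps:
√(15880 + (12630/8324 + 22000/((K*(42 + (18 + 14)))))) = √(15880 + (12630/8324 + 22000/((49*(42 + (18 + 14)))))) = √(15880 + (12630*(1/8324) + 22000/((49*(42 + 32))))) = √(15880 + (6315/4162 + 22000/((49*74)))) = √(15880 + (6315/4162 + 22000/3626)) = √(15880 + (6315/4162 + 22000*(1/3626))) = √(15880 + (6315/4162 + 11000/1813)) = √(15880 + 57231095/7545706) = √(119883042375/7545706) = 5*√738450769099830/1077958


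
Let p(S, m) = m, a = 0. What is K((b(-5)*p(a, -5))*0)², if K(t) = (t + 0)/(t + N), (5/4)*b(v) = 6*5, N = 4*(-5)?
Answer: 0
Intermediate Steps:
N = -20
b(v) = 24 (b(v) = 4*(6*5)/5 = (⅘)*30 = 24)
K(t) = t/(-20 + t) (K(t) = (t + 0)/(t - 20) = t/(-20 + t))
K((b(-5)*p(a, -5))*0)² = (((24*(-5))*0)/(-20 + (24*(-5))*0))² = ((-120*0)/(-20 - 120*0))² = (0/(-20 + 0))² = (0/(-20))² = (0*(-1/20))² = 0² = 0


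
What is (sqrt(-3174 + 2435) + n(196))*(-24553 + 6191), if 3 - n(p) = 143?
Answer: 2570680 - 18362*I*sqrt(739) ≈ 2.5707e+6 - 4.9916e+5*I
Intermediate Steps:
n(p) = -140 (n(p) = 3 - 1*143 = 3 - 143 = -140)
(sqrt(-3174 + 2435) + n(196))*(-24553 + 6191) = (sqrt(-3174 + 2435) - 140)*(-24553 + 6191) = (sqrt(-739) - 140)*(-18362) = (I*sqrt(739) - 140)*(-18362) = (-140 + I*sqrt(739))*(-18362) = 2570680 - 18362*I*sqrt(739)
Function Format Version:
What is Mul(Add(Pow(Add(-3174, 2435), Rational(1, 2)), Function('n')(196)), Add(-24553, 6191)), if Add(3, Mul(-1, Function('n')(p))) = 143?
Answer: Add(2570680, Mul(-18362, I, Pow(739, Rational(1, 2)))) ≈ Add(2.5707e+6, Mul(-4.9916e+5, I))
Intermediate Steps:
Function('n')(p) = -140 (Function('n')(p) = Add(3, Mul(-1, 143)) = Add(3, -143) = -140)
Mul(Add(Pow(Add(-3174, 2435), Rational(1, 2)), Function('n')(196)), Add(-24553, 6191)) = Mul(Add(Pow(Add(-3174, 2435), Rational(1, 2)), -140), Add(-24553, 6191)) = Mul(Add(Pow(-739, Rational(1, 2)), -140), -18362) = Mul(Add(Mul(I, Pow(739, Rational(1, 2))), -140), -18362) = Mul(Add(-140, Mul(I, Pow(739, Rational(1, 2)))), -18362) = Add(2570680, Mul(-18362, I, Pow(739, Rational(1, 2))))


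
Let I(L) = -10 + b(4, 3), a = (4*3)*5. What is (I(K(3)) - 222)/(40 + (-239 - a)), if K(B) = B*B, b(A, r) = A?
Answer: 228/259 ≈ 0.88031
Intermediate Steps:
a = 60 (a = 12*5 = 60)
K(B) = B²
I(L) = -6 (I(L) = -10 + 4 = -6)
(I(K(3)) - 222)/(40 + (-239 - a)) = (-6 - 222)/(40 + (-239 - 1*60)) = -228/(40 + (-239 - 60)) = -228/(40 - 299) = -228/(-259) = -228*(-1/259) = 228/259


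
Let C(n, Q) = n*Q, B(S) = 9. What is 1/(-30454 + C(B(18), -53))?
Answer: -1/30931 ≈ -3.2330e-5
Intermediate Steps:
C(n, Q) = Q*n
1/(-30454 + C(B(18), -53)) = 1/(-30454 - 53*9) = 1/(-30454 - 477) = 1/(-30931) = -1/30931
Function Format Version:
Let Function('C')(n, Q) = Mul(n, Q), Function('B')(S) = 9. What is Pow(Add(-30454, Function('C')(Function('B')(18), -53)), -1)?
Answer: Rational(-1, 30931) ≈ -3.2330e-5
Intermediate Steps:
Function('C')(n, Q) = Mul(Q, n)
Pow(Add(-30454, Function('C')(Function('B')(18), -53)), -1) = Pow(Add(-30454, Mul(-53, 9)), -1) = Pow(Add(-30454, -477), -1) = Pow(-30931, -1) = Rational(-1, 30931)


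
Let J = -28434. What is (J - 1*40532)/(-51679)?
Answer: 68966/51679 ≈ 1.3345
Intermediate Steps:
(J - 1*40532)/(-51679) = (-28434 - 1*40532)/(-51679) = (-28434 - 40532)*(-1/51679) = -68966*(-1/51679) = 68966/51679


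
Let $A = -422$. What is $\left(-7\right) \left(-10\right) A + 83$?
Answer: $-29457$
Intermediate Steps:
$\left(-7\right) \left(-10\right) A + 83 = \left(-7\right) \left(-10\right) \left(-422\right) + 83 = 70 \left(-422\right) + 83 = -29540 + 83 = -29457$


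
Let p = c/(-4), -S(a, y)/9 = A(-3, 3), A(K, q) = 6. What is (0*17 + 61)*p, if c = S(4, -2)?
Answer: 1647/2 ≈ 823.50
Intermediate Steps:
S(a, y) = -54 (S(a, y) = -9*6 = -54)
c = -54
p = 27/2 (p = -54/(-4) = -54*(-1/4) = 27/2 ≈ 13.500)
(0*17 + 61)*p = (0*17 + 61)*(27/2) = (0 + 61)*(27/2) = 61*(27/2) = 1647/2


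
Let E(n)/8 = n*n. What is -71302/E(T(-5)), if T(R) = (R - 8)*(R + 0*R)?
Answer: -35651/16900 ≈ -2.1095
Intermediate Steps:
T(R) = R*(-8 + R) (T(R) = (-8 + R)*(R + 0) = (-8 + R)*R = R*(-8 + R))
E(n) = 8*n**2 (E(n) = 8*(n*n) = 8*n**2)
-71302/E(T(-5)) = -71302*1/(200*(-8 - 5)**2) = -71302/(8*(-5*(-13))**2) = -71302/(8*65**2) = -71302/(8*4225) = -71302/33800 = -71302*1/33800 = -35651/16900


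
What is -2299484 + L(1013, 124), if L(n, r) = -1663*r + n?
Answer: -2504683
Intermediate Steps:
L(n, r) = n - 1663*r
-2299484 + L(1013, 124) = -2299484 + (1013 - 1663*124) = -2299484 + (1013 - 206212) = -2299484 - 205199 = -2504683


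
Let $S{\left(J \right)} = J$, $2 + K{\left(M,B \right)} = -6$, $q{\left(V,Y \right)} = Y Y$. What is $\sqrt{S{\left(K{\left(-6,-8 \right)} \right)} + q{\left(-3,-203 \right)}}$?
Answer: $\sqrt{41201} \approx 202.98$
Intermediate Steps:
$q{\left(V,Y \right)} = Y^{2}$
$K{\left(M,B \right)} = -8$ ($K{\left(M,B \right)} = -2 - 6 = -8$)
$\sqrt{S{\left(K{\left(-6,-8 \right)} \right)} + q{\left(-3,-203 \right)}} = \sqrt{-8 + \left(-203\right)^{2}} = \sqrt{-8 + 41209} = \sqrt{41201}$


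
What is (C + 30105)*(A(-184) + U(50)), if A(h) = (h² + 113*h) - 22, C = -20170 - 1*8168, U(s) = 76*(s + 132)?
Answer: 47486358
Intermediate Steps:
U(s) = 10032 + 76*s (U(s) = 76*(132 + s) = 10032 + 76*s)
C = -28338 (C = -20170 - 8168 = -28338)
A(h) = -22 + h² + 113*h
(C + 30105)*(A(-184) + U(50)) = (-28338 + 30105)*((-22 + (-184)² + 113*(-184)) + (10032 + 76*50)) = 1767*((-22 + 33856 - 20792) + (10032 + 3800)) = 1767*(13042 + 13832) = 1767*26874 = 47486358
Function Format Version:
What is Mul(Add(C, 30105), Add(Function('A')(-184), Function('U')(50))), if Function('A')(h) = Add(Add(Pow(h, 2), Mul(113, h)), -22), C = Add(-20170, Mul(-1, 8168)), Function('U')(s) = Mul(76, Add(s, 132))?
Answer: 47486358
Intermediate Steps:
Function('U')(s) = Add(10032, Mul(76, s)) (Function('U')(s) = Mul(76, Add(132, s)) = Add(10032, Mul(76, s)))
C = -28338 (C = Add(-20170, -8168) = -28338)
Function('A')(h) = Add(-22, Pow(h, 2), Mul(113, h))
Mul(Add(C, 30105), Add(Function('A')(-184), Function('U')(50))) = Mul(Add(-28338, 30105), Add(Add(-22, Pow(-184, 2), Mul(113, -184)), Add(10032, Mul(76, 50)))) = Mul(1767, Add(Add(-22, 33856, -20792), Add(10032, 3800))) = Mul(1767, Add(13042, 13832)) = Mul(1767, 26874) = 47486358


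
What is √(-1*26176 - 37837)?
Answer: I*√64013 ≈ 253.01*I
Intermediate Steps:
√(-1*26176 - 37837) = √(-26176 - 37837) = √(-64013) = I*√64013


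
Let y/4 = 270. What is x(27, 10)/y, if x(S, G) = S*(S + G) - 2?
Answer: 997/1080 ≈ 0.92315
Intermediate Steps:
y = 1080 (y = 4*270 = 1080)
x(S, G) = -2 + S*(G + S) (x(S, G) = S*(G + S) - 2 = -2 + S*(G + S))
x(27, 10)/y = (-2 + 27**2 + 10*27)/1080 = (-2 + 729 + 270)*(1/1080) = 997*(1/1080) = 997/1080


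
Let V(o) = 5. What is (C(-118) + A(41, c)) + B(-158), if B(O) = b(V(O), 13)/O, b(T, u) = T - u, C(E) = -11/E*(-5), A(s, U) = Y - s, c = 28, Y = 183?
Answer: 1319851/9322 ≈ 141.58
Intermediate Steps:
A(s, U) = 183 - s
C(E) = 55/E
B(O) = -8/O (B(O) = (5 - 1*13)/O = (5 - 13)/O = -8/O)
(C(-118) + A(41, c)) + B(-158) = (55/(-118) + (183 - 1*41)) - 8/(-158) = (55*(-1/118) + (183 - 41)) - 8*(-1/158) = (-55/118 + 142) + 4/79 = 16701/118 + 4/79 = 1319851/9322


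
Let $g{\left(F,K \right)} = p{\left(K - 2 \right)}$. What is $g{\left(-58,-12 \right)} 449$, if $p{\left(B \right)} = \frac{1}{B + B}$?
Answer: $- \frac{449}{28} \approx -16.036$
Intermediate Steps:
$p{\left(B \right)} = \frac{1}{2 B}$
$g{\left(F,K \right)} = \frac{1}{2 \left(-2 + K\right)}$ ($g{\left(F,K \right)} = \frac{1}{2 \left(K - 2\right)} = \frac{1}{2 \left(-2 + K\right)}$)
$g{\left(-58,-12 \right)} 449 = \frac{1}{2 \left(-2 - 12\right)} 449 = \frac{1}{2 \left(-14\right)} 449 = \frac{1}{2} \left(- \frac{1}{14}\right) 449 = \left(- \frac{1}{28}\right) 449 = - \frac{449}{28}$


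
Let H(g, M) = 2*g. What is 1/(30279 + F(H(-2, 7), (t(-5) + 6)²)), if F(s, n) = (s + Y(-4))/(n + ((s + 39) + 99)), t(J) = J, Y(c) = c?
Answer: 135/4087657 ≈ 3.3026e-5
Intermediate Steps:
F(s, n) = (-4 + s)/(138 + n + s) (F(s, n) = (s - 4)/(n + ((s + 39) + 99)) = (-4 + s)/(n + ((39 + s) + 99)) = (-4 + s)/(n + (138 + s)) = (-4 + s)/(138 + n + s))
1/(30279 + F(H(-2, 7), (t(-5) + 6)²)) = 1/(30279 + (-4 + 2*(-2))/(138 + (-5 + 6)² + 2*(-2))) = 1/(30279 + (-4 - 4)/(138 + 1² - 4)) = 1/(30279 - 8/(138 + 1 - 4)) = 1/(30279 - 8/135) = 1/(4087657/135) = 135/4087657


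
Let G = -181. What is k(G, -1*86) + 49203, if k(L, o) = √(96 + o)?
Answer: 49203 + √10 ≈ 49206.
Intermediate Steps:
k(G, -1*86) + 49203 = √(96 - 1*86) + 49203 = √(96 - 86) + 49203 = √10 + 49203 = 49203 + √10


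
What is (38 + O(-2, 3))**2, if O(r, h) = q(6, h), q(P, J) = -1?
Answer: 1369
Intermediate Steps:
O(r, h) = -1
(38 + O(-2, 3))**2 = (38 - 1)**2 = 37**2 = 1369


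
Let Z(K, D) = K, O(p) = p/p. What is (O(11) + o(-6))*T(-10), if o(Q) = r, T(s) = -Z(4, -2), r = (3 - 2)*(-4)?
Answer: 12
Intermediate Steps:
O(p) = 1
r = -4 (r = 1*(-4) = -4)
T(s) = -4 (T(s) = -1*4 = -4)
o(Q) = -4
(O(11) + o(-6))*T(-10) = (1 - 4)*(-4) = -3*(-4) = 12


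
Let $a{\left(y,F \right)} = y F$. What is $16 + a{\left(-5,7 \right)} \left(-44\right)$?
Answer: $1556$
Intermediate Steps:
$a{\left(y,F \right)} = F y$
$16 + a{\left(-5,7 \right)} \left(-44\right) = 16 + 7 \left(-5\right) \left(-44\right) = 16 - -1540 = 16 + 1540 = 1556$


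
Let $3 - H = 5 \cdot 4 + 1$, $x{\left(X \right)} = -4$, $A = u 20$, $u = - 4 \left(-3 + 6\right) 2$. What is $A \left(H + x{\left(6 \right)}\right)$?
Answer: $10560$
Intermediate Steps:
$u = -24$ ($u = - 4 \cdot 3 \cdot 2 = \left(-4\right) 6 = -24$)
$A = -480$ ($A = \left(-24\right) 20 = -480$)
$H = -18$ ($H = 3 - \left(5 \cdot 4 + 1\right) = 3 - \left(20 + 1\right) = 3 - 21 = -18$)
$A \left(H + x{\left(6 \right)}\right) = - 480 \left(-18 - 4\right) = \left(-480\right) \left(-22\right) = 10560$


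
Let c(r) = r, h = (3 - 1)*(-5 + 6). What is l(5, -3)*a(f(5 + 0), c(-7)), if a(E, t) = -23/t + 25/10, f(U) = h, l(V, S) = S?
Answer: -243/14 ≈ -17.357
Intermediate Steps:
h = 2 (h = 2*1 = 2)
f(U) = 2
a(E, t) = 5/2 - 23/t (a(E, t) = -23/t + 25*(⅒) = -23/t + 5/2 = 5/2 - 23/t)
l(5, -3)*a(f(5 + 0), c(-7)) = -3*(5/2 - 23/(-7)) = -3*(5/2 - 23*(-⅐)) = -3*(5/2 + 23/7) = -3*81/14 = -243/14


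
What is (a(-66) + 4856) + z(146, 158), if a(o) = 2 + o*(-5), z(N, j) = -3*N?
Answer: 4750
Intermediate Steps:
a(o) = 2 - 5*o
(a(-66) + 4856) + z(146, 158) = ((2 - 5*(-66)) + 4856) - 3*146 = ((2 + 330) + 4856) - 438 = (332 + 4856) - 438 = 5188 - 438 = 4750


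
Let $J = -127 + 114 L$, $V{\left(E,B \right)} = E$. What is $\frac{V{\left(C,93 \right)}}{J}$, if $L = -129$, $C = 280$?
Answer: $- \frac{40}{2119} \approx -0.018877$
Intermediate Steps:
$J = -14833$ ($J = -127 + 114 \left(-129\right) = -127 - 14706 = -14833$)
$\frac{V{\left(C,93 \right)}}{J} = \frac{280}{-14833} = 280 \left(- \frac{1}{14833}\right) = - \frac{40}{2119}$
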